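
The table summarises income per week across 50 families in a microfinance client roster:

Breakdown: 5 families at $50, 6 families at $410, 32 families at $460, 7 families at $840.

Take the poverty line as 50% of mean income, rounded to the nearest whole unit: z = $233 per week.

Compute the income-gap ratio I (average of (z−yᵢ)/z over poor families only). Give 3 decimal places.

Incomes under z: 5×$50 (q = 5 of N = 50).
Shortfall ratios (z−y)/z: 0.7854 (×5); sum = 3.927039.
I averages over the q = 5 poor units only: 3.927039 / 5 = 0.785.

0.785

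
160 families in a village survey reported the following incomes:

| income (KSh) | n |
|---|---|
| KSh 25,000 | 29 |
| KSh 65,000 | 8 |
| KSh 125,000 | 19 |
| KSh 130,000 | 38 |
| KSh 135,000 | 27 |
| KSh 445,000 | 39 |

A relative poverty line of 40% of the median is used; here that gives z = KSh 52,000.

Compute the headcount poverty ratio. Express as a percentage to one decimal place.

29 of the 160 families have income below KSh 52,000.
H = 29/160 = 18.1%.

18.1%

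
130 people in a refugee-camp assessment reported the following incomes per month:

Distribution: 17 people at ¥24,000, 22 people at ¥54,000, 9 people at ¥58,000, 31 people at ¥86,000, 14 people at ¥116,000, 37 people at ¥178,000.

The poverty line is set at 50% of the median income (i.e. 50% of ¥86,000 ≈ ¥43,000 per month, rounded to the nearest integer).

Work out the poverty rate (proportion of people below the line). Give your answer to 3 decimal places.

0.131

17 of the 130 people have income below ¥43,000.
H = 17/130 = 0.131.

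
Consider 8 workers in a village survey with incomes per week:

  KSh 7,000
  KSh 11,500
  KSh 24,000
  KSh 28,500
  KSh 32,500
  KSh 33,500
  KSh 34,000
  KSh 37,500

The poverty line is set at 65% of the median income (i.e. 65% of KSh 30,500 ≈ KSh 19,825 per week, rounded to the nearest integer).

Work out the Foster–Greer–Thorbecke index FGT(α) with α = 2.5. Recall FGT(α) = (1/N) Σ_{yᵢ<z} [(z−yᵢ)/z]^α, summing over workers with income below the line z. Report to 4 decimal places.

0.0564

Poor units: KSh 7,000, KSh 11,500 (q = 2 of N = 8).
Relative gaps: (19825−7000)/19825 = 0.6469; (19825−11500)/19825 = 0.4199.
Raised to α = 2.5: 0.33660; 0.11427.
Sum = 0.450866; FGT(2.5) = 0.450866 / 8 = 0.0564.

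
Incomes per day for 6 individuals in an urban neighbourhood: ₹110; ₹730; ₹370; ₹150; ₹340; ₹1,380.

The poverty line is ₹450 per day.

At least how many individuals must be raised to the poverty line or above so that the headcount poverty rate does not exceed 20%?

3

4 of the 6 individuals are poor, so H = 4/6 = 0.667.
A headcount ratio of at most 20% allows at most ⌊0.20 × 6⌋ = 1 poor individuals.
So at least 4 − 1 = 3 must be lifted.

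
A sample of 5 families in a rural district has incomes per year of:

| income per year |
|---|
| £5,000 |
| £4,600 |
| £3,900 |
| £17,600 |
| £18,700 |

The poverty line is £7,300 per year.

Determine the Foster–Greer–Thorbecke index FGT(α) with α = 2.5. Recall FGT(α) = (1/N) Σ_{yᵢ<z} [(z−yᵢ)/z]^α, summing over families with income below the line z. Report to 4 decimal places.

Poor units: £3,900, £4,600, £5,000 (q = 3 of N = 5).
Shortfall ratios: (7300−3900)/7300 = 0.4658; (7300−4600)/7300 = 0.3699; (7300−5000)/7300 = 0.3151.
Raised to α = 2.5: 0.14804; 0.08320; 0.05572.
Sum = 0.286960; FGT(2.5) = 0.286960 / 5 = 0.0574.

0.0574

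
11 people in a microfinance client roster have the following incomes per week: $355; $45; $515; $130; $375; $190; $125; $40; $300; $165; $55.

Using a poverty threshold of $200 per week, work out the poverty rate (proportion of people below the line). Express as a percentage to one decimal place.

7 of the 11 people have income below $200.
H = 7/11 = 63.6%.

63.6%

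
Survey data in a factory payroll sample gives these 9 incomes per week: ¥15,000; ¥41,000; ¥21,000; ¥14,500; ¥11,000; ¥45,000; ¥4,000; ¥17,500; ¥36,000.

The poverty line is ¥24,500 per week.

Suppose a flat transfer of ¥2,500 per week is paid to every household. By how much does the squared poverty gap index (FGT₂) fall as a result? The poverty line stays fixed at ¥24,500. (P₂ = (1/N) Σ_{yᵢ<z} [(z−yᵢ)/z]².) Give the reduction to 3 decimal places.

0.052

Before: below the line — ¥4,000, ¥11,000, ¥14,500, ¥15,000, ¥17,500, ¥21,000; squared poverty gap index (FGT₂) = 0.15808.
After the ¥2,500 transfer: below the line — ¥6,500, ¥13,500, ¥17,000, ¥17,500, ¥20,000, ¥23,500; squared poverty gap index (FGT₂) = 0.10579.
Reduction = 0.15808 − 0.10579 = 0.052.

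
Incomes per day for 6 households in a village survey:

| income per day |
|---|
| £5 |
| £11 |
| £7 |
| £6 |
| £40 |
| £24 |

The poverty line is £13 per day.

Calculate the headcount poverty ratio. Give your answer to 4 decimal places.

4 of the 6 households have income below £13.
H = 4/6 = 0.6667.

0.6667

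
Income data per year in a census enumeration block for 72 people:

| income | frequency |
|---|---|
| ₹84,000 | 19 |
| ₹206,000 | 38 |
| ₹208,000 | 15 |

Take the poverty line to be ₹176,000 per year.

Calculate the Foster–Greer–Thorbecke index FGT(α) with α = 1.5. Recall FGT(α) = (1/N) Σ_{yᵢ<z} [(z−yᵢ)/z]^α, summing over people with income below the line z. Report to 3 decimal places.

0.100

Below the line: 19×₹84,000 (q = 19 of N = 72).
Normalized shortfalls: (176000−84000)/176000 = 0.5227 (×19).
Raised to α = 1.5: 0.37793 (×19).
Sum = 7.180693; FGT(1.5) = 7.180693 / 72 = 0.100.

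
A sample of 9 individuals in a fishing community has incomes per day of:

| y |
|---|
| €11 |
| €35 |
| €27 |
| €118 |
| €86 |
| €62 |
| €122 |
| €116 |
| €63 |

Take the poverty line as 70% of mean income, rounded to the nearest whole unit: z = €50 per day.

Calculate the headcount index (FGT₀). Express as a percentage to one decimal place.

3 of the 9 individuals have income below €50.
H = 3/9 = 33.3%.

33.3%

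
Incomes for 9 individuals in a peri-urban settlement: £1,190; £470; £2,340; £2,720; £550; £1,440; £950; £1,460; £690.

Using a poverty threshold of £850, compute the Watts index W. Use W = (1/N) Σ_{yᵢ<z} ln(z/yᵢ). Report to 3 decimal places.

0.137

Incomes under z: £470, £550, £690 (q = 3 of N = 9).
Log shortfalls: ln(850/470) = 0.5925; ln(850/550) = 0.4353; ln(850/690) = 0.2085.
W = 1.236366 / 9 = 0.137.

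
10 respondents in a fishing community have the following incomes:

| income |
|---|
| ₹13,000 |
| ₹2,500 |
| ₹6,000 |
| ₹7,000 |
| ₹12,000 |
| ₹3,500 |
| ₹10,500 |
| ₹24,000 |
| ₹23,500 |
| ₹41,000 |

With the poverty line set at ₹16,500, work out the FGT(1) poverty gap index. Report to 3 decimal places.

0.370

Below z: ₹2,500, ₹3,500, ₹6,000, ₹7,000, ₹10,500, ₹12,000, ₹13,000 (q = 7 of N = 10).
Normalized shortfalls: (16500−2500)/16500 = 0.8485; (16500−3500)/16500 = 0.7879; (16500−6000)/16500 = 0.6364; (16500−7000)/16500 = 0.5758; (16500−10500)/16500 = 0.3636; (16500−12000)/16500 = 0.2727; (16500−13000)/16500 = 0.2121.
Σ = 3.696970. Dividing by the full population N = 10 gives P₁ = 0.370.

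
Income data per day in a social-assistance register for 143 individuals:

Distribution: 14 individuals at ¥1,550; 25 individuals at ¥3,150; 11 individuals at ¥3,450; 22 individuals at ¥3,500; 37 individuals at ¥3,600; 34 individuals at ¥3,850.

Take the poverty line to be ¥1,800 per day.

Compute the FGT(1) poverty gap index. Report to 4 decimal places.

0.0136

Below the line: 14×¥1,550 (q = 14 of N = 143).
Gap ratios (z−y)/z: (1800−1550)/1800 = 0.1389 (×14).
Σ = 1.944444. Dividing by the full population N = 143 gives P₁ = 0.0136.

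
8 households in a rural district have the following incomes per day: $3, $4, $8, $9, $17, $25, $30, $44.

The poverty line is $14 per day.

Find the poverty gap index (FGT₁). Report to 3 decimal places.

0.286

Below z: $3, $4, $8, $9 (q = 4 of N = 8).
Relative gaps: (14−3)/14 = 0.7857; (14−4)/14 = 0.7143; (14−8)/14 = 0.4286; (14−9)/14 = 0.3571.
Σ = 2.285714. Dividing by the full population N = 8 gives P₁ = 0.286.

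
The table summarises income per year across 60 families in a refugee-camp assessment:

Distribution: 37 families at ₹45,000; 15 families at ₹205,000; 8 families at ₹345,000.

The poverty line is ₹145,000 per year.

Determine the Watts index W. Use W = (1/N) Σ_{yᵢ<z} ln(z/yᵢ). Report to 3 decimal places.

0.722

Below z: 37×₹45,000 (q = 37 of N = 60).
Log shortfalls: ln(145000/45000) = 1.1701 (×37).
W = 43.292636 / 60 = 0.722.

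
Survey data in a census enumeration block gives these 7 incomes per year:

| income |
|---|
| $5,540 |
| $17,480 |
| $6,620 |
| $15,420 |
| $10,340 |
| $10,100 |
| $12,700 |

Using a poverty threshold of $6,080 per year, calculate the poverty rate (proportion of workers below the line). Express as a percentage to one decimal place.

14.3%

1 of the 7 workers have income below $6,080.
H = 1/7 = 14.3%.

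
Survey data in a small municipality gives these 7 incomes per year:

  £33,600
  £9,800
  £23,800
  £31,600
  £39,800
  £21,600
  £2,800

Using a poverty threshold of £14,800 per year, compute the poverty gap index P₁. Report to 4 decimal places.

Below the line: £2,800, £9,800 (q = 2 of N = 7).
Gap ratios (z−y)/z: (14800−2800)/14800 = 0.8108; (14800−9800)/14800 = 0.3378.
Σ = 1.148649. Dividing by the full population N = 7 gives P₁ = 0.1641.

0.1641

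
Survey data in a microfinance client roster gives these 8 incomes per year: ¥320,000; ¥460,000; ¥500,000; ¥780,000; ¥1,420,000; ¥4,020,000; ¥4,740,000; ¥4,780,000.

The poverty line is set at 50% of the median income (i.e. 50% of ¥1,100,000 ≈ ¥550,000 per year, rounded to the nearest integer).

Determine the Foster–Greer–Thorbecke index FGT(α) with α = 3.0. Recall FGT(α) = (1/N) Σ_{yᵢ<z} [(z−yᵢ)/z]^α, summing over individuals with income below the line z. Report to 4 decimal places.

0.0098

Below the line: ¥320,000, ¥460,000, ¥500,000 (q = 3 of N = 8).
Gap ratios (z−y)/z: (550000−320000)/550000 = 0.4182; (550000−460000)/550000 = 0.1636; (550000−500000)/550000 = 0.0909.
Raised to α = 3.0: 0.07313; 0.00438; 0.00075.
Sum = 0.078263; FGT(3.0) = 0.078263 / 8 = 0.0098.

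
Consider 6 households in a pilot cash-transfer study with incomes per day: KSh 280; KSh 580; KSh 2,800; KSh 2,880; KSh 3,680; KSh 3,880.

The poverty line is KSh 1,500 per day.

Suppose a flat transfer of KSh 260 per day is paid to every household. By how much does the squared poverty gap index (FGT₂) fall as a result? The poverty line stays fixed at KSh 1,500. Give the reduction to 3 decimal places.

Before: below the line — KSh 280, KSh 580; squared poverty gap index (FGT₂) = 0.17295.
After the KSh 260 transfer: below the line — KSh 540, KSh 840; squared poverty gap index (FGT₂) = 0.10053.
Reduction = 0.17295 − 0.10053 = 0.072.

0.072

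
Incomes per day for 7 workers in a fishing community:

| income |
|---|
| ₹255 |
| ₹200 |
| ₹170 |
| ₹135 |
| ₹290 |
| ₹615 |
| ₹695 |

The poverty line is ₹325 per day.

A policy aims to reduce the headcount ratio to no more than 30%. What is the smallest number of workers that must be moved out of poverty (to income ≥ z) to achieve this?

Currently q = 5 of N = 7 are below the line (H = 0.714).
A headcount ratio of at most 30% allows at most ⌊0.30 × 7⌋ = 2 poor workers.
So at least 5 − 2 = 3 must be lifted.

3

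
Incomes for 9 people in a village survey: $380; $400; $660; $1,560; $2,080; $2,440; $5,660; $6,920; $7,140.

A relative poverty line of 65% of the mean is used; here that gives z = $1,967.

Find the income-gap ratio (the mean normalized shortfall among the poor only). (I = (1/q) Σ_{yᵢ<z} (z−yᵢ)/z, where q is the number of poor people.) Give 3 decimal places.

Incomes under z: $380, $400, $660, $1,560 (q = 4 of N = 9).
Shortfall ratios (z−y)/z: 0.8068, 0.7966, 0.6645, 0.2069; sum = 2.474835.
The income-gap ratio divides by q (the poor only): 2.474835 / 4 = 0.619.

0.619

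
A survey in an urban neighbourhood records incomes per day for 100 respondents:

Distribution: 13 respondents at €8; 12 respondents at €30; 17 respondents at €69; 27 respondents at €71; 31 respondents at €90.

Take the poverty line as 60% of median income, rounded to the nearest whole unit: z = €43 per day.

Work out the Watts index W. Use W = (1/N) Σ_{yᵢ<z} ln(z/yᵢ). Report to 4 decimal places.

0.2618

Poor units: 13×€8, 12×€30 (q = 25 of N = 100).
Log shortfalls: ln(43/8) = 1.6818 (×13); ln(43/30) = 0.3600 (×12).
W = 26.182894 / 100 = 0.2618.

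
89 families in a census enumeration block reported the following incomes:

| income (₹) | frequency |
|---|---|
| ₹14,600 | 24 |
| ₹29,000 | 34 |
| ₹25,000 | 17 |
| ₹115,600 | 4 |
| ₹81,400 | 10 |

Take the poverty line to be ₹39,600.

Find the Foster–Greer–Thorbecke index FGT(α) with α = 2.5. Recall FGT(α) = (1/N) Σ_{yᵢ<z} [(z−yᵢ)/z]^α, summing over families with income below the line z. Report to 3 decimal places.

0.115

Incomes under z: 24×₹14,600, 17×₹25,000, 34×₹29,000 (q = 75 of N = 89).
Normalized shortfalls: (39600−14600)/39600 = 0.6313 (×24); (39600−25000)/39600 = 0.3687 (×17); (39600−29000)/39600 = 0.2677 (×34).
Raised to α = 2.5: 0.31667 (×24); 0.08254 (×17); 0.03707 (×34).
Sum = 10.263676; FGT(2.5) = 10.263676 / 89 = 0.115.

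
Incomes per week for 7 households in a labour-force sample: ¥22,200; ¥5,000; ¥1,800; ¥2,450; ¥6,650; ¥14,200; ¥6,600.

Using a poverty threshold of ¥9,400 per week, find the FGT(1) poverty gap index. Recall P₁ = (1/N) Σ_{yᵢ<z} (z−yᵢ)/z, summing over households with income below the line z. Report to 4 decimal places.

Poor units: ¥1,800, ¥2,450, ¥5,000, ¥6,600, ¥6,650 (q = 5 of N = 7).
Gap ratios (z−y)/z: (9400−1800)/9400 = 0.8085; (9400−2450)/9400 = 0.7394; (9400−5000)/9400 = 0.4681; (9400−6600)/9400 = 0.2979; (9400−6650)/9400 = 0.2926.
Σ = 2.606383. Dividing by the full population N = 7 gives P₁ = 0.3723.

0.3723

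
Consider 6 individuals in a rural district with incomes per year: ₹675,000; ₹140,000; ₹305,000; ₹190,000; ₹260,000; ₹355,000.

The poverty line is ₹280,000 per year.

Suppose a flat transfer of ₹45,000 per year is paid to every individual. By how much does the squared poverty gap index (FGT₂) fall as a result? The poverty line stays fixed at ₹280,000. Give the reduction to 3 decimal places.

0.036

Before: below the line — ₹140,000, ₹190,000, ₹260,000; squared poverty gap index (FGT₂) = 0.05974.
After the ₹45,000 transfer: below the line — ₹185,000, ₹235,000; squared poverty gap index (FGT₂) = 0.02349.
Reduction = 0.05974 − 0.02349 = 0.036.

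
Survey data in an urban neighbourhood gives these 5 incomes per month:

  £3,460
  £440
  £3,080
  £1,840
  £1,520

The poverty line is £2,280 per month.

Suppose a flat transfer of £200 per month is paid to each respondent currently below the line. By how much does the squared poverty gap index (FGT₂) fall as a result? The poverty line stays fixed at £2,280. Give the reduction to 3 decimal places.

Before: below the line — £440, £1,520, £1,840; squared poverty gap index (FGT₂) = 0.15993.
After the £200 transfer: below the line — £640, £1,720, £2,040; squared poverty gap index (FGT₂) = 0.11776.
Reduction = 0.15993 − 0.11776 = 0.042.

0.042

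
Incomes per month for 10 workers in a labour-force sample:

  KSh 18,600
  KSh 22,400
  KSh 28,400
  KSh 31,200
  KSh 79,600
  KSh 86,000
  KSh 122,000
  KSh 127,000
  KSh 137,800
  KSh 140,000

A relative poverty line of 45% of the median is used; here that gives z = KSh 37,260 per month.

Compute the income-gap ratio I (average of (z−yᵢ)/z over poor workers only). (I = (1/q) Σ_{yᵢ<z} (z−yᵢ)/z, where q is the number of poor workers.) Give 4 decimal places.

0.3250

Incomes under z: KSh 18,600, KSh 22,400, KSh 28,400, KSh 31,200 (q = 4 of N = 10).
Shortfall ratios (z−y)/z: 0.5008, 0.3988, 0.2378, 0.1626; sum = 1.300054.
I averages over the q = 4 poor units only: 1.300054 / 4 = 0.3250.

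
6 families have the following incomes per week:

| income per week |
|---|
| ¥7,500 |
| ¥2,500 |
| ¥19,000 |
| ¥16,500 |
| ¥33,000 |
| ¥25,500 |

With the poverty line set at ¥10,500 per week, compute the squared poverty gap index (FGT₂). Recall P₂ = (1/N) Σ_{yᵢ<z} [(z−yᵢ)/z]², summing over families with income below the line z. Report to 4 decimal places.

0.1104

Poor units: ¥2,500, ¥7,500 (q = 2 of N = 6).
Relative gaps: (10500−2500)/10500 = 0.7619; (10500−7500)/10500 = 0.2857.
Squared: 0.5805; 0.0816.
Sum = 0.662132; P₂ = 0.662132 / 6 = 0.1104.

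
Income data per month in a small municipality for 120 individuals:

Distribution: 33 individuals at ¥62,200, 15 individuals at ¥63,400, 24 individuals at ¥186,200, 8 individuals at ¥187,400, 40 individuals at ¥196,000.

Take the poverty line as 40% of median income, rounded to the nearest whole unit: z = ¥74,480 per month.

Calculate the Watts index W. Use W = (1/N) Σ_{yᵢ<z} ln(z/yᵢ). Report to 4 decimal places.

Incomes under z: 33×¥62,200, 15×¥63,400 (q = 48 of N = 120).
Log gaps: ln(74480/62200) = 0.1802 (×33); ln(74480/63400) = 0.1611 (×15).
W = 8.361797 / 120 = 0.0697.

0.0697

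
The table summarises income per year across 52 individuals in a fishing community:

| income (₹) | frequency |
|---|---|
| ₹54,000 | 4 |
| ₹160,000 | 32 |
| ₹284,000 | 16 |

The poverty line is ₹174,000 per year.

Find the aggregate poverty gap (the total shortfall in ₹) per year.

Incomes under z: 4×₹54,000, 32×₹160,000 (q = 36 of N = 52).
Individual gaps: 4×(174000−54000) = 480000; 32×(174000−160000) = 448000.
Aggregate gap = ₹928,000.

₹928,000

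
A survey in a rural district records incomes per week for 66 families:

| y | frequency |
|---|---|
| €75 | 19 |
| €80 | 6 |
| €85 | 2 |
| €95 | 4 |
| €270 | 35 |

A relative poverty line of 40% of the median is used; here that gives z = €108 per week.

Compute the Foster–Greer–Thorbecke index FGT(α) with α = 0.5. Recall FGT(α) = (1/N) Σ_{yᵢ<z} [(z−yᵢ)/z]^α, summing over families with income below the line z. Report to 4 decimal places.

0.2404

Below z: 19×€75, 6×€80, 2×€85, 4×€95 (q = 31 of N = 66).
Gap ratios (z−y)/z: (108−75)/108 = 0.3056 (×19); (108−80)/108 = 0.2593 (×6); (108−85)/108 = 0.2130 (×2); (108−95)/108 = 0.1204 (×4).
Raised to α = 0.5: 0.55277 (×19); 0.50918 (×6); 0.46148 (×2); 0.34694 (×4).
Sum = 15.868431; FGT(0.5) = 15.868431 / 66 = 0.2404.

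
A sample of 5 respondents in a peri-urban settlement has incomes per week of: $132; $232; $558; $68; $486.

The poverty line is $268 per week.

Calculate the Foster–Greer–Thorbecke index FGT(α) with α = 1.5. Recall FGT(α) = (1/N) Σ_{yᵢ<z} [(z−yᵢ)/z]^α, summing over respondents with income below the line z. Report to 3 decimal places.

Incomes under z: $68, $132, $232 (q = 3 of N = 5).
Shortfall ratios: (268−68)/268 = 0.7463; (268−132)/268 = 0.5075; (268−232)/268 = 0.1343.
Raised to α = 1.5: 0.64468; 0.36150; 0.04923.
Sum = 1.055409; FGT(1.5) = 1.055409 / 5 = 0.211.

0.211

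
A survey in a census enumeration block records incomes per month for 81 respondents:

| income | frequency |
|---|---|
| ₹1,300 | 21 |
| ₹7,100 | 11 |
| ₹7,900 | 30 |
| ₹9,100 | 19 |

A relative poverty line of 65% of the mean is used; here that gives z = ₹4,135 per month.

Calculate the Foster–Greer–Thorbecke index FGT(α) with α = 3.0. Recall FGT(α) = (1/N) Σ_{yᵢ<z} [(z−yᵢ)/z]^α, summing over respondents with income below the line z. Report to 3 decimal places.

0.084

Poor units: 21×₹1,300 (q = 21 of N = 81).
Normalized shortfalls: (4135−1300)/4135 = 0.6856 (×21).
Raised to α = 3.0: 0.32228 (×21).
Sum = 6.767869; FGT(3.0) = 6.767869 / 81 = 0.084.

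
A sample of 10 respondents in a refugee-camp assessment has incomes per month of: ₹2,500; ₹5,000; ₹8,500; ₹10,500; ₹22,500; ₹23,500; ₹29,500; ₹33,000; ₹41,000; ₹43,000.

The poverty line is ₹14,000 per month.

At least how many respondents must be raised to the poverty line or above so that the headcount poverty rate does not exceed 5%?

4

Currently q = 4 of N = 10 are below the line (H = 0.400).
A headcount ratio of at most 5% allows at most ⌊0.05 × 10⌋ = 0 poor respondents.
So at least 4 − 0 = 4 must be lifted.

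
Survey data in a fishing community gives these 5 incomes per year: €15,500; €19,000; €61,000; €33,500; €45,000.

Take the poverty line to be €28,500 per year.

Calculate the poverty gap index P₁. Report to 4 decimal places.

Incomes under z: €15,500, €19,000 (q = 2 of N = 5).
Shortfall ratios: (28500−15500)/28500 = 0.4561; (28500−19000)/28500 = 0.3333.
Sum of shortfalls = 0.789474; P₁ averages over all N: 0.789474 / 5 = 0.1579.

0.1579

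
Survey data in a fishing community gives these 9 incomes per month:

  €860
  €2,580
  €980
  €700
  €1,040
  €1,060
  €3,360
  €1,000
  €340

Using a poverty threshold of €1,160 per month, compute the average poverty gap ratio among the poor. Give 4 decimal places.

Poor units: €340, €700, €860, €980, €1,000, €1,040, €1,060 (q = 7 of N = 9).
Shortfall ratios (z−y)/z: 0.7069, 0.3966, 0.2586, 0.1552, 0.1379, 0.1034, 0.0862; sum = 1.844828.
I averages over the q = 7 poor units only: 1.844828 / 7 = 0.2635.

0.2635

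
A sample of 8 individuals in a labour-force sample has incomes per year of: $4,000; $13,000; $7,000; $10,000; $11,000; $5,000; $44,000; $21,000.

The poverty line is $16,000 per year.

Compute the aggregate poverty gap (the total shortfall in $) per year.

Incomes under z: $4,000, $5,000, $7,000, $10,000, $11,000, $13,000 (q = 6 of N = 8).
Individual gaps: 16000−4000 = 12000; 16000−5000 = 11000; 16000−7000 = 9000; 16000−10000 = 6000; 16000−11000 = 5000; 16000−13000 = 3000.
Aggregate gap = $46,000.

$46,000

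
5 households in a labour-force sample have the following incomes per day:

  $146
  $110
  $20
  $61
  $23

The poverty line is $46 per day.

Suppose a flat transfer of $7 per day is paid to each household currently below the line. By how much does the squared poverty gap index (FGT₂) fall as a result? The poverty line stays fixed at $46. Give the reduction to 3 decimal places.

0.056

Before: below the line — $20, $23; squared poverty gap index (FGT₂) = 0.11389.
After the $7 transfer: below the line — $27, $30; squared poverty gap index (FGT₂) = 0.05832.
Reduction = 0.11389 − 0.05832 = 0.056.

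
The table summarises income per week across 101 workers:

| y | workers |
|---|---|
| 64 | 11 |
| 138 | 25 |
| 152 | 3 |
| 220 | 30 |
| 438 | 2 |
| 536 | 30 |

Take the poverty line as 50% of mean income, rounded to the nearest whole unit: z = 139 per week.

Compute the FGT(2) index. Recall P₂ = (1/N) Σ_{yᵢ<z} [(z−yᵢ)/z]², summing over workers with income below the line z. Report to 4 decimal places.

0.0317

Poor units: 11×64, 25×138 (q = 36 of N = 101).
Normalized shortfalls: (139−64)/139 = 0.5396 (×11); (139−138)/139 = 0.0072 (×25).
Squared: 0.2911 (×11); 0.0001 (×25).
Sum = 3.203768; P₂ = 3.203768 / 101 = 0.0317.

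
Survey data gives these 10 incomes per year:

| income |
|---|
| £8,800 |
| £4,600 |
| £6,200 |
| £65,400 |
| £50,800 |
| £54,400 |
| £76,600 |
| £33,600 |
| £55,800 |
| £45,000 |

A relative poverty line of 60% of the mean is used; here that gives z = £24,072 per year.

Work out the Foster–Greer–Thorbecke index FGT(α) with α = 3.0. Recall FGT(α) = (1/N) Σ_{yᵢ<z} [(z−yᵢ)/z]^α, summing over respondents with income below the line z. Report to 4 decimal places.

0.1194

Below z: £4,600, £6,200, £8,800 (q = 3 of N = 10).
Shortfall ratios: (24072−4600)/24072 = 0.8089; (24072−6200)/24072 = 0.7424; (24072−8800)/24072 = 0.6344.
Raised to α = 3.0: 0.52929; 0.40924; 0.25536.
Sum = 1.193895; FGT(3.0) = 1.193895 / 10 = 0.1194.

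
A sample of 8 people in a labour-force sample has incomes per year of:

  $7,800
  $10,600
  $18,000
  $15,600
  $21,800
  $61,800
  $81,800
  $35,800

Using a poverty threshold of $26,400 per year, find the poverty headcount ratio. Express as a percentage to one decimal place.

62.5%

5 of the 8 people have income below $26,400.
H = 5/8 = 62.5%.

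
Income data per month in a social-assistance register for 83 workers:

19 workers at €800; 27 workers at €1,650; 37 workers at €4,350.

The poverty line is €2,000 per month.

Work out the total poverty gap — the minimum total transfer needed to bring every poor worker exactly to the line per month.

Poor units: 19×€800, 27×€1,650 (q = 46 of N = 83).
Individual gaps: 19×(2000−800) = 22800; 27×(2000−1650) = 9450.
Aggregate gap = €32,250.

€32,250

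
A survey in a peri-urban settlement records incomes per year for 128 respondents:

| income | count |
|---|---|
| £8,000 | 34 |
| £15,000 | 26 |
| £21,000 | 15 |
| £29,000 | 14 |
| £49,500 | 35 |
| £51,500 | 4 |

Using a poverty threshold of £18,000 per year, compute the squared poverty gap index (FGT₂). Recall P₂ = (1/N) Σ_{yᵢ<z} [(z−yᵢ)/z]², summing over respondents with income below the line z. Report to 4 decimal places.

Poor units: 34×£8,000, 26×£15,000 (q = 60 of N = 128).
Relative gaps: (18000−8000)/18000 = 0.5556 (×34); (18000−15000)/18000 = 0.1667 (×26).
Squared: 0.3086 (×34); 0.0278 (×26).
Sum = 11.216049; P₂ = 11.216049 / 128 = 0.0876.

0.0876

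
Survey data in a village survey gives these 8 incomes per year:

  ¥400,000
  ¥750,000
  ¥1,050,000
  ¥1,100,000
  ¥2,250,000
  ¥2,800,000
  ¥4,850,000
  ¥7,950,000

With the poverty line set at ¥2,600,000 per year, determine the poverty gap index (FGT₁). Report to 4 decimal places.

0.3582

Incomes under z: ¥400,000, ¥750,000, ¥1,050,000, ¥1,100,000, ¥2,250,000 (q = 5 of N = 8).
Shortfall ratios: (2600000−400000)/2600000 = 0.8462; (2600000−750000)/2600000 = 0.7115; (2600000−1050000)/2600000 = 0.5962; (2600000−1100000)/2600000 = 0.5769; (2600000−2250000)/2600000 = 0.1346.
Sum of shortfalls = 2.865385; P₁ averages over all N: 2.865385 / 8 = 0.3582.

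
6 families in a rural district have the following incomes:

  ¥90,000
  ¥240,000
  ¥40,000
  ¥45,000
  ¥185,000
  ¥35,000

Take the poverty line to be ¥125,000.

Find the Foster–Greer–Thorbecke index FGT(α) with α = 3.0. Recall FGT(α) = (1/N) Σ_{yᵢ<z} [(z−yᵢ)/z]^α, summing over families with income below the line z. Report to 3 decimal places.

0.162

Below z: ¥35,000, ¥40,000, ¥45,000, ¥90,000 (q = 4 of N = 6).
Relative gaps: (125000−35000)/125000 = 0.7200; (125000−40000)/125000 = 0.6800; (125000−45000)/125000 = 0.6400; (125000−90000)/125000 = 0.2800.
Raised to α = 3.0: 0.37325; 0.31443; 0.26214; 0.02195.
Sum = 0.971776; FGT(3.0) = 0.971776 / 6 = 0.162.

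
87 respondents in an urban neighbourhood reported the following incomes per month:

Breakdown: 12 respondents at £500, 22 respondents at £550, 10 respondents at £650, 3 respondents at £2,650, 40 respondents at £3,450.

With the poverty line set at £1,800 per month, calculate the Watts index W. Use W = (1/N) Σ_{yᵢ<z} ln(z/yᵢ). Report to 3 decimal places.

Below z: 12×£500, 22×£550, 10×£650 (q = 44 of N = 87).
Log gaps: ln(1800/500) = 1.2809 (×12); ln(1800/550) = 1.1856 (×22); ln(1800/650) = 1.0186 (×10).
W = 51.640623 / 87 = 0.594.

0.594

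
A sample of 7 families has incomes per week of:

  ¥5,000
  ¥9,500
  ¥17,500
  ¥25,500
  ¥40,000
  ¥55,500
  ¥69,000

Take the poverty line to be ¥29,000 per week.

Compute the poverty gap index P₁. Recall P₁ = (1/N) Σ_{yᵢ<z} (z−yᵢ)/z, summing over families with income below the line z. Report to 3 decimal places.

0.288

Poor units: ¥5,000, ¥9,500, ¥17,500, ¥25,500 (q = 4 of N = 7).
Shortfall ratios: (29000−5000)/29000 = 0.8276; (29000−9500)/29000 = 0.6724; (29000−17500)/29000 = 0.3966; (29000−25500)/29000 = 0.1207.
Σ = 2.017241. Dividing by the full population N = 7 gives P₁ = 0.288.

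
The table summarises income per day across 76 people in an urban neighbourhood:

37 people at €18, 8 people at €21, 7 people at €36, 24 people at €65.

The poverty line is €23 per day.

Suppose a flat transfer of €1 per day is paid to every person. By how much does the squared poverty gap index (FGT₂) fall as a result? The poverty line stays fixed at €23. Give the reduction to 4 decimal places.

Before: below the line — 37×€18, 8×€21; squared poverty gap index (FGT₂) = 0.023804.
After the €1 transfer: below the line — 37×€19, 8×€22; squared poverty gap index (FGT₂) = 0.014924.
Reduction = 0.023804 − 0.014924 = 0.0089.

0.0089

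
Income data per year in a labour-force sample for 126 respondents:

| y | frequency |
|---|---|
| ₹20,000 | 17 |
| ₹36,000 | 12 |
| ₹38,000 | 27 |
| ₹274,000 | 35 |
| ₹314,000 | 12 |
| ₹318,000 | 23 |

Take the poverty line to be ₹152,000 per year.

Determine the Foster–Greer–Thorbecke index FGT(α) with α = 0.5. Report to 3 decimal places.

Below the line: 17×₹20,000, 12×₹36,000, 27×₹38,000 (q = 56 of N = 126).
Gap ratios (z−y)/z: (152000−20000)/152000 = 0.8684 (×17); (152000−36000)/152000 = 0.7632 (×12); (152000−38000)/152000 = 0.7500 (×27).
Raised to α = 0.5: 0.93189 (×17); 0.87359 (×12); 0.86603 (×27).
Sum = 49.707904; FGT(0.5) = 49.707904 / 126 = 0.395.

0.395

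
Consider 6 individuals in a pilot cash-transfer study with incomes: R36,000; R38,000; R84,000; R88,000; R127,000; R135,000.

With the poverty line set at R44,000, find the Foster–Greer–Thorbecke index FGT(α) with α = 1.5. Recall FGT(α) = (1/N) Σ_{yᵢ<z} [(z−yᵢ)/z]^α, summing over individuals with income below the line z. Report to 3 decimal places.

0.021

Poor units: R36,000, R38,000 (q = 2 of N = 6).
Shortfall ratios: (44000−36000)/44000 = 0.1818; (44000−38000)/44000 = 0.1364.
Raised to α = 1.5: 0.07753; 0.05036.
Sum = 0.127883; FGT(1.5) = 0.127883 / 6 = 0.021.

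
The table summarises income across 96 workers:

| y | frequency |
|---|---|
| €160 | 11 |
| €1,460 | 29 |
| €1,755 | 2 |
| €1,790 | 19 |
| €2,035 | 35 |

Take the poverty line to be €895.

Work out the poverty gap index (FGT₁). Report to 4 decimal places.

Poor units: 11×€160 (q = 11 of N = 96).
Shortfall ratios: (895−160)/895 = 0.8212 (×11).
Σ = 9.033520. Dividing by the full population N = 96 gives P₁ = 0.0941.

0.0941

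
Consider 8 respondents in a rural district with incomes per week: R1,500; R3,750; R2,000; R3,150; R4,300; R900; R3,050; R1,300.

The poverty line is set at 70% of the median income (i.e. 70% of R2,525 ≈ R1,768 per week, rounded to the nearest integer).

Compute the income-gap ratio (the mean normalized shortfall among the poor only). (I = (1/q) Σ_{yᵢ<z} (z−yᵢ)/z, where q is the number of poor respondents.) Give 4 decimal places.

0.3024

Incomes under z: R900, R1,300, R1,500 (q = 3 of N = 8).
Relative gaps: 0.4910, 0.2647, 0.1516; sum = 0.907240.
The income-gap ratio divides by q (the poor only): 0.907240 / 3 = 0.3024.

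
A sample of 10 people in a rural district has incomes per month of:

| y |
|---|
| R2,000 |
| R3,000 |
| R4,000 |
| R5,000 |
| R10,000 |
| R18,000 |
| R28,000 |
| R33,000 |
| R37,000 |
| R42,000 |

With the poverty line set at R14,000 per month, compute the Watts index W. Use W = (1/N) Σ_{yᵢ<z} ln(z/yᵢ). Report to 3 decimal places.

0.611

Below the line: R2,000, R3,000, R4,000, R5,000, R10,000 (q = 5 of N = 10).
Log shortfalls: ln(14000/2000) = 1.9459; ln(14000/3000) = 1.5404; ln(14000/4000) = 1.2528; ln(14000/5000) = 1.0296; ln(14000/10000) = 0.3365.
W = 6.105210 / 10 = 0.611.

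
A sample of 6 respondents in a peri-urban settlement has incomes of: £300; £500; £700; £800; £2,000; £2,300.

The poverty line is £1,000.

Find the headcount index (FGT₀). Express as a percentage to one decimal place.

4 of the 6 respondents have income below £1,000.
H = 4/6 = 66.7%.

66.7%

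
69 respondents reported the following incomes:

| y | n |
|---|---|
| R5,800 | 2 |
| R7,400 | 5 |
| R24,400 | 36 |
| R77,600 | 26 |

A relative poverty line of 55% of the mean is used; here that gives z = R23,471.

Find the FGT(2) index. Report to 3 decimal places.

Incomes under z: 2×R5,800, 5×R7,400 (q = 7 of N = 69).
Shortfall ratios: (23471−5800)/23471 = 0.7529 (×2); (23471−7400)/23471 = 0.6847 (×5).
Squared: 0.5668 (×2); 0.4688 (×5).
Sum = 3.477865; P₂ = 3.477865 / 69 = 0.050.

0.050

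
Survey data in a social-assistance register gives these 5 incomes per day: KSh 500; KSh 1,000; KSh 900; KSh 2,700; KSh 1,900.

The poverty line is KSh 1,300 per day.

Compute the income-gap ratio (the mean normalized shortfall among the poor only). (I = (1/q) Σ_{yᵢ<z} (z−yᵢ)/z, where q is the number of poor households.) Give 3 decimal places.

0.385

Poor units: KSh 500, KSh 900, KSh 1,000 (q = 3 of N = 5).
Shortfall ratios (z−y)/z: 0.6154, 0.3077, 0.2308; sum = 1.153846.
I averages over the q = 3 poor units only: 1.153846 / 3 = 0.385.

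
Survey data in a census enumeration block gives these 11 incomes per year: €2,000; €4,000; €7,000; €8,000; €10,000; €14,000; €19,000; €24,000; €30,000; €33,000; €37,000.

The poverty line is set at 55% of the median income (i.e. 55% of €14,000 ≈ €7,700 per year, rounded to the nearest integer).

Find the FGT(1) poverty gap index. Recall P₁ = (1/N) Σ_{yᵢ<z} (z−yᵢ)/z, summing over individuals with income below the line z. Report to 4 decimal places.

Incomes under z: €2,000, €4,000, €7,000 (q = 3 of N = 11).
Relative gaps: (7700−2000)/7700 = 0.7403; (7700−4000)/7700 = 0.4805; (7700−7000)/7700 = 0.0909.
Σ = 1.311688. Dividing by the full population N = 11 gives P₁ = 0.1192.

0.1192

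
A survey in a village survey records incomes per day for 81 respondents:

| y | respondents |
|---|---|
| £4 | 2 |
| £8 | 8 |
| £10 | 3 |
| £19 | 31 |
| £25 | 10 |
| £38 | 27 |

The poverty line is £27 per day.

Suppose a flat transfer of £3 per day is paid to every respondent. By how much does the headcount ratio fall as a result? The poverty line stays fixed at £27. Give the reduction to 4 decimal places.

0.1235

Before: below the line — 2×£4, 8×£8, 3×£10, 31×£19, 10×£25; headcount ratio = 0.666667.
After the £3 transfer: below the line — 2×£7, 8×£11, 3×£13, 31×£22; headcount ratio = 0.543210.
Reduction = 0.666667 − 0.543210 = 0.1235.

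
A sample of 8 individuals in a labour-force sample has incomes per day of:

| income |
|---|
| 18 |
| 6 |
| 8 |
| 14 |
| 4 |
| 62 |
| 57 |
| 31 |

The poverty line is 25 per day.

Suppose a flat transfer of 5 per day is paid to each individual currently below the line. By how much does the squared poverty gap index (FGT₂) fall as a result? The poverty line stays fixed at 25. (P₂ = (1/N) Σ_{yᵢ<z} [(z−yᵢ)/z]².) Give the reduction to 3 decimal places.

0.125

Before: below the line — 4, 6, 8, 14, 18; squared poverty gap index (FGT₂) = 0.25220.
After the 5 transfer: below the line — 9, 11, 13, 19, 23; squared poverty gap index (FGT₂) = 0.12720.
Reduction = 0.25220 − 0.12720 = 0.125.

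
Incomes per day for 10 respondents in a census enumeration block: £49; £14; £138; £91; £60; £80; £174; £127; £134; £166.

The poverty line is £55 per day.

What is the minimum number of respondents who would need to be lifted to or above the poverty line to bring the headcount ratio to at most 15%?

1

Currently q = 2 of N = 10 are below the line (H = 0.200).
A headcount ratio of at most 15% allows at most ⌊0.15 × 10⌋ = 1 poor respondents.
So at least 2 − 1 = 1 must be lifted.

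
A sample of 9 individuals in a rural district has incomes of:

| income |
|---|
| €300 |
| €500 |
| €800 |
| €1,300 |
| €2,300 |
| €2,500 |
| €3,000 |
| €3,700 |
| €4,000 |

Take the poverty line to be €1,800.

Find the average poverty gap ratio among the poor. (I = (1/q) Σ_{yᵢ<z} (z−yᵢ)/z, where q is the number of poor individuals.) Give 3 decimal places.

Below z: €300, €500, €800, €1,300 (q = 4 of N = 9).
Relative gaps: 0.8333, 0.7222, 0.5556, 0.2778; sum = 2.388889.
I averages over the q = 4 poor units only: 2.388889 / 4 = 0.597.

0.597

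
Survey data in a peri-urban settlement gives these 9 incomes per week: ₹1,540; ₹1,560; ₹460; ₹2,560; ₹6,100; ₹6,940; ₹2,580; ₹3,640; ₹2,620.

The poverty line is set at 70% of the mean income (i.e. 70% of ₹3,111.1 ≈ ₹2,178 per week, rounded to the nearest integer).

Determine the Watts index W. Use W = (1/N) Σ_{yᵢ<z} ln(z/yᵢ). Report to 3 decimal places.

Below the line: ₹460, ₹1,540, ₹1,560 (q = 3 of N = 9).
Log gaps: ln(2178/460) = 1.5549; ln(2178/1540) = 0.3466; ln(2178/1560) = 0.3337.
W = 2.235282 / 9 = 0.248.

0.248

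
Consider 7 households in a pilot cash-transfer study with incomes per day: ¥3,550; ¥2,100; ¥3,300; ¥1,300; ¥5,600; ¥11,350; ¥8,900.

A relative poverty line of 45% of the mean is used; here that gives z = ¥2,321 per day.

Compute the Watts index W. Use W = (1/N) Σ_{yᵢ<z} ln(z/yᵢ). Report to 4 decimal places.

0.0971

Below z: ¥1,300, ¥2,100 (q = 2 of N = 7).
ln(z/y) terms: ln(2321/1300) = 0.5796; ln(2321/2100) = 0.1001.
W = 0.679695 / 7 = 0.0971.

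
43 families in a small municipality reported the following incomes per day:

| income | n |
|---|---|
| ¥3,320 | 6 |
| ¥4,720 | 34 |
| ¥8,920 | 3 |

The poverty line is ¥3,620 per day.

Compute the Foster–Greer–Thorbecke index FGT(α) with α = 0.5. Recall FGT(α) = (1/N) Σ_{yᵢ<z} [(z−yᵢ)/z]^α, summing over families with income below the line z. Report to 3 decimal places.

0.040

Below z: 6×¥3,320 (q = 6 of N = 43).
Relative gaps: (3620−3320)/3620 = 0.0829 (×6).
Raised to α = 0.5: 0.28788 (×6).
Sum = 1.727260; FGT(0.5) = 1.727260 / 43 = 0.040.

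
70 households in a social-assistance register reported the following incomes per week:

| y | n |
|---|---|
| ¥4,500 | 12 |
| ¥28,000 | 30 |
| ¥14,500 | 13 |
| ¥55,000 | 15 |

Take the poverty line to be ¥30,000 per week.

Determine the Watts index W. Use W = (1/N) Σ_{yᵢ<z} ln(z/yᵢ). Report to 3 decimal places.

0.490

Below z: 12×¥4,500, 13×¥14,500, 30×¥28,000 (q = 55 of N = 70).
ln(z/y) terms: ln(30000/4500) = 1.8971 (×12); ln(30000/14500) = 0.7270 (×13); ln(30000/28000) = 0.0690 (×30).
W = 34.286859 / 70 = 0.490.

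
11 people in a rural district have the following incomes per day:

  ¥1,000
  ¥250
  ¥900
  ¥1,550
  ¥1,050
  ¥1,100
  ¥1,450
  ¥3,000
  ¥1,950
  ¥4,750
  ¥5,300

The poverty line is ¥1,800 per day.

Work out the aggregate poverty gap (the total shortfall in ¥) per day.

Incomes under z: ¥250, ¥900, ¥1,000, ¥1,050, ¥1,100, ¥1,450, ¥1,550 (q = 7 of N = 11).
Individual gaps: 1800−250 = 1550; 1800−900 = 900; 1800−1000 = 800; 1800−1050 = 750; 1800−1100 = 700; 1800−1450 = 350; 1800−1550 = 250.
Aggregate gap = ¥5,300.

¥5,300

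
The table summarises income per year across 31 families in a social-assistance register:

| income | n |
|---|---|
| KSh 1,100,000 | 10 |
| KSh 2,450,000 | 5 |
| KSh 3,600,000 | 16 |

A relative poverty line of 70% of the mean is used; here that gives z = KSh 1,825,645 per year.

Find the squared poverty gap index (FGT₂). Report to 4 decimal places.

Incomes under z: 10×KSh 1,100,000 (q = 10 of N = 31).
Normalized shortfalls: (1825645−1100000)/1825645 = 0.3975 (×10).
Squared: 0.1580 (×10).
Sum = 1.579850; P₂ = 1.579850 / 31 = 0.0510.

0.0510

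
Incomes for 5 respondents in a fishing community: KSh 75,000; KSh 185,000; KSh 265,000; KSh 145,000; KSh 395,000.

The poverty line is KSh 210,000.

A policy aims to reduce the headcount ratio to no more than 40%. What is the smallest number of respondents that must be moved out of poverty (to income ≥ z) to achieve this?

3 of the 5 respondents are poor, so H = 3/5 = 0.600.
A headcount ratio of at most 40% allows at most ⌊0.40 × 5⌋ = 2 poor respondents.
So at least 3 − 2 = 1 must be lifted.

1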